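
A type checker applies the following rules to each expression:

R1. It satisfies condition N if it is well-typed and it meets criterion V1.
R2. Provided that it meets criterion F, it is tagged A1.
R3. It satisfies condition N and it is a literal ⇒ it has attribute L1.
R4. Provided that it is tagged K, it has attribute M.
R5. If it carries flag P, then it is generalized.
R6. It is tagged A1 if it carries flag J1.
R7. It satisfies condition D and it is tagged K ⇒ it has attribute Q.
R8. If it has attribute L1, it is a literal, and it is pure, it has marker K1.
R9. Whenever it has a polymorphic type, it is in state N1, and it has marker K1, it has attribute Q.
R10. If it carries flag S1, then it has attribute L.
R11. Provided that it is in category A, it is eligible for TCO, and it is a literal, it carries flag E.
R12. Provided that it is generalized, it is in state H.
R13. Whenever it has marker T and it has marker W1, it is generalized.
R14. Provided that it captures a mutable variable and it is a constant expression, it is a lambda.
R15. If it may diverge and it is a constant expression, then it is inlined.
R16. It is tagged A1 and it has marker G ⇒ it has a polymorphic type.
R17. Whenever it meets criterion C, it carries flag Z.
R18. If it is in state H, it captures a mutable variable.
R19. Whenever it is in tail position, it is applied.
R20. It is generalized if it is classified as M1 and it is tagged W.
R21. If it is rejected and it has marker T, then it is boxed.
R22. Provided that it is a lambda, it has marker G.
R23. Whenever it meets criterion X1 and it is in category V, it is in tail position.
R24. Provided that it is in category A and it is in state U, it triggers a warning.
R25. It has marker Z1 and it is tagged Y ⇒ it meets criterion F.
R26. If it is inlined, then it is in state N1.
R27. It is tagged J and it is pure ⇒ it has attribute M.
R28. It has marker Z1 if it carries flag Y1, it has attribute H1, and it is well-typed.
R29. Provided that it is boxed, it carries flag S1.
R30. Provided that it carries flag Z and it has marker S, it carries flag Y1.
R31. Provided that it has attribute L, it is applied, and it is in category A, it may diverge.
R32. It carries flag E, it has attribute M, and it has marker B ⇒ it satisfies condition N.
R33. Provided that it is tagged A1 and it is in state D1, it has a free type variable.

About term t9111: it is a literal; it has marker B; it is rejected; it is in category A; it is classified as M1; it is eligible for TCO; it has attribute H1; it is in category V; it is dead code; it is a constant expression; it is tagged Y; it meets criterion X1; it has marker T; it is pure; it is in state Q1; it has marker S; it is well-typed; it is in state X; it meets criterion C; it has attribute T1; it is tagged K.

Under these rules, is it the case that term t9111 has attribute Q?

No

Forward chaining from the given facts derives: has attribute M, carries flag E, carries flag Z, is boxed, is in tail position, carries flag S1, carries flag Y1, satisfies condition N, has attribute L1, has marker K1, has attribute L, is applied, has marker Z1, may diverge, is inlined, meets criterion F, is in state N1, is tagged A1.
Rules concluding "it has attribute Q": R7 needs "it satisfies condition D"; R9 needs "it has a polymorphic type" — none of these are established.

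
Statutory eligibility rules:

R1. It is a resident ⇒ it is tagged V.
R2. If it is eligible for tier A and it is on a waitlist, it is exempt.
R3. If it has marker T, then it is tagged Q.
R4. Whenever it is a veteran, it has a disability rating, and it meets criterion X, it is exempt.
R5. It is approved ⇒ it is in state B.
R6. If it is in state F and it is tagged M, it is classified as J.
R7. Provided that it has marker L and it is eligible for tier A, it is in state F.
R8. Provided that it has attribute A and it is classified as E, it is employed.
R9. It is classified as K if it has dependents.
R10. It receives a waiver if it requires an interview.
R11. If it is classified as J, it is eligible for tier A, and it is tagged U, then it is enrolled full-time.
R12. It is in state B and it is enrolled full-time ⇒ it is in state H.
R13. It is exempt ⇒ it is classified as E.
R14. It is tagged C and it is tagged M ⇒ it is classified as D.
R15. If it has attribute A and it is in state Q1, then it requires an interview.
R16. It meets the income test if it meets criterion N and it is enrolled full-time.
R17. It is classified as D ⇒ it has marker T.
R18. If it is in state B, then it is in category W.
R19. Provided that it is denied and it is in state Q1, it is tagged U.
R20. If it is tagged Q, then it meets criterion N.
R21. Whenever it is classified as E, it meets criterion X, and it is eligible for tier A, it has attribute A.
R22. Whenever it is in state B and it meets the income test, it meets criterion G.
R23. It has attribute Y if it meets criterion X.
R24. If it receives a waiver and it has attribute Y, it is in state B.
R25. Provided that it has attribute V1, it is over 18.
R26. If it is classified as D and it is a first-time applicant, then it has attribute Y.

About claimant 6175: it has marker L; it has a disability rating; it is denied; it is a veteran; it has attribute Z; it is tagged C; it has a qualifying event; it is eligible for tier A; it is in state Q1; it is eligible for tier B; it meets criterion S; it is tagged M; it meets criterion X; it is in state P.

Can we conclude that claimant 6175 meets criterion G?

By R4 (it is a veteran, it has a disability rating, it meets criterion X): it is exempt.
By R7 (it has marker L, it is eligible for tier A): it is in state F.
By R13 (it is exempt): it is classified as E.
By R14 (it is tagged C, it is tagged M): it is classified as D.
By R17 (it is classified as D): it has marker T.
By R19 (it is denied, it is in state Q1): it is tagged U.
By R21 (it is classified as E, it meets criterion X, it is eligible for tier A): it has attribute A.
By R23 (it meets criterion X): it has attribute Y.
By R3 (it has marker T): it is tagged Q.
By R6 (it is in state F, it is tagged M): it is classified as J.
By R11 (it is classified as J, it is eligible for tier A, it is tagged U): it is enrolled full-time.
By R15 (it has attribute A, it is in state Q1): it requires an interview.
By R20 (it is tagged Q): it meets criterion N.
By R10 (it requires an interview): it receives a waiver.
By R16 (it meets criterion N, it is enrolled full-time): it meets the income test.
By R24 (it receives a waiver, it has attribute Y): it is in state B.
By R22 (it is in state B, it meets the income test): it meets criterion G.

Yes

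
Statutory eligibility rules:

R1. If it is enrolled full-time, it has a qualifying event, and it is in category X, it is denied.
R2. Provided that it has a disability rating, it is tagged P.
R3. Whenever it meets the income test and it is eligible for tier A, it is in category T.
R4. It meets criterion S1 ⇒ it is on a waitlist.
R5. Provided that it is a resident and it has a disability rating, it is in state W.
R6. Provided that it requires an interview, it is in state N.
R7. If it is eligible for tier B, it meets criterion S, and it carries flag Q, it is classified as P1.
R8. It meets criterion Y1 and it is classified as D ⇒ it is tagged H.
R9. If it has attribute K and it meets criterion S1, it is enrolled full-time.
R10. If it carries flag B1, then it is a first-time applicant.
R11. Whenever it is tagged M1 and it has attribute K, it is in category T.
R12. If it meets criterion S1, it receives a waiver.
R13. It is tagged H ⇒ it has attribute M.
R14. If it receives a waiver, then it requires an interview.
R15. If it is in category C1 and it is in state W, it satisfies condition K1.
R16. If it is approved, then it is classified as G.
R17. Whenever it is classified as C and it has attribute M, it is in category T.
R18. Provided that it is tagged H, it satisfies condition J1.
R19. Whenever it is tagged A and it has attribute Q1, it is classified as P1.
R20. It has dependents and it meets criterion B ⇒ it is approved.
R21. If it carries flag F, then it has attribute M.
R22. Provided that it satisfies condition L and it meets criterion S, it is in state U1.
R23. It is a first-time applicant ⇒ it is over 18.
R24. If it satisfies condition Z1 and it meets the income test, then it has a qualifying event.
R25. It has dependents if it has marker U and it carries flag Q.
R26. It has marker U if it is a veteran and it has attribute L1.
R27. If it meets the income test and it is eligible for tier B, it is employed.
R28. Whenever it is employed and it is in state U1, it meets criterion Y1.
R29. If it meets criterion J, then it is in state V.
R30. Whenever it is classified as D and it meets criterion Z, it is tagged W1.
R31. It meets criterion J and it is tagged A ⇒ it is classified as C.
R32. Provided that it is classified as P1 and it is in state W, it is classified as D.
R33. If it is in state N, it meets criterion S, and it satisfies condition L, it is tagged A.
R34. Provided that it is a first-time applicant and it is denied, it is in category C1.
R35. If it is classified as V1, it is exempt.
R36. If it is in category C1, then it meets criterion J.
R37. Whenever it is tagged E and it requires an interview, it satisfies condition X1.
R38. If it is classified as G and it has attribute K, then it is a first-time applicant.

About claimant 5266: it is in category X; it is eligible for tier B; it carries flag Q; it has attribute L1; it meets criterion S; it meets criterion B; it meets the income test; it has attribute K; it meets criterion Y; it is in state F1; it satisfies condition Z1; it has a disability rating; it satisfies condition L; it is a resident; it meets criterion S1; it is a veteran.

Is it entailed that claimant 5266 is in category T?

By R5 (it is a resident, it has a disability rating): it is in state W.
By R7 (it is eligible for tier B, it meets criterion S, it carries flag Q): it is classified as P1.
By R9 (it has attribute K, it meets criterion S1): it is enrolled full-time.
By R12 (it meets criterion S1): it receives a waiver.
By R14 (it receives a waiver): it requires an interview.
By R22 (it satisfies condition L, it meets criterion S): it is in state U1.
By R24 (it satisfies condition Z1, it meets the income test): it has a qualifying event.
By R26 (it is a veteran, it has attribute L1): it has marker U.
By R27 (it meets the income test, it is eligible for tier B): it is employed.
By R28 (it is employed, it is in state U1): it meets criterion Y1.
By R32 (it is classified as P1, it is in state W): it is classified as D.
By R1 (it is enrolled full-time, it has a qualifying event, it is in category X): it is denied.
By R6 (it requires an interview): it is in state N.
By R8 (it meets criterion Y1, it is classified as D): it is tagged H.
By R13 (it is tagged H): it has attribute M.
By R25 (it has marker U, it carries flag Q): it has dependents.
By R33 (it is in state N, it meets criterion S, it satisfies condition L): it is tagged A.
By R20 (it has dependents, it meets criterion B): it is approved.
By R16 (it is approved): it is classified as G.
By R38 (it is classified as G, it has attribute K): it is a first-time applicant.
By R34 (it is a first-time applicant, it is denied): it is in category C1.
By R36 (it is in category C1): it meets criterion J.
By R31 (it meets criterion J, it is tagged A): it is classified as C.
By R17 (it is classified as C, it has attribute M): it is in category T.

Yes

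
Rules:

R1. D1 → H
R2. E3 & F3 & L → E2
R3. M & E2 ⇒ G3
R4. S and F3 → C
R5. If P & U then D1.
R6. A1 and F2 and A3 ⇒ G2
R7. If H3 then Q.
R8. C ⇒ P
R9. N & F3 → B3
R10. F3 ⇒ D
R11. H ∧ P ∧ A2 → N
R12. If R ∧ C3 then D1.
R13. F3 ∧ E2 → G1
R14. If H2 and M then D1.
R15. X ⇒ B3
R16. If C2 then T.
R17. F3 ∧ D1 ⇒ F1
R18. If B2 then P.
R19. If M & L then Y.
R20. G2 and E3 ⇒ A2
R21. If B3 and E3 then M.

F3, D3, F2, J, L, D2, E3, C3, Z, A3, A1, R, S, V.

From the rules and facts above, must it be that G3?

E2  (by R2: E3, F3, L)
C  (by R4: S, F3)
G2  (by R6: A1, F2, A3)
P  (by R8: C)
D1  (by R12: R, C3)
A2  (by R20: G2, E3)
H  (by R1: D1)
N  (by R11: H, P, A2)
B3  (by R9: N, F3)
M  (by R21: B3, E3)
G3  (by R3: M, E2)

Yes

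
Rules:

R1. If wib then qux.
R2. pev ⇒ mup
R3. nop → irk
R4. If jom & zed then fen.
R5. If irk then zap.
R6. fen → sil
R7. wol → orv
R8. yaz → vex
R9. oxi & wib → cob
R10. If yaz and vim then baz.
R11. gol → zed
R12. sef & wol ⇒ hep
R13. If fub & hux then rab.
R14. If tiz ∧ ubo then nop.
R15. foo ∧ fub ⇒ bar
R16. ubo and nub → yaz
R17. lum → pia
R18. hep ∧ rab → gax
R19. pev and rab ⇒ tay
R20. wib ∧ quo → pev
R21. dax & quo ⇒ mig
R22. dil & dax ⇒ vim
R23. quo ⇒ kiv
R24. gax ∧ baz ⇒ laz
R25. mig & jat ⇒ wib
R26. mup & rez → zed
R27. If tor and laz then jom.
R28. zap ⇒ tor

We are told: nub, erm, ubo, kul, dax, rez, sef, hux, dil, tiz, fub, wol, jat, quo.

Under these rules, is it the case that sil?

hep  (by R12: sef, wol)
rab  (by R13: fub, hux)
nop  (by R14: tiz, ubo)
yaz  (by R16: ubo, nub)
gax  (by R18: hep, rab)
mig  (by R21: dax, quo)
vim  (by R22: dil, dax)
wib  (by R25: mig, jat)
irk  (by R3: nop)
zap  (by R5: irk)
baz  (by R10: yaz, vim)
pev  (by R20: wib, quo)
laz  (by R24: gax, baz)
tor  (by R28: zap)
mup  (by R2: pev)
zed  (by R26: mup, rez)
jom  (by R27: tor, laz)
fen  (by R4: jom, zed)
sil  (by R6: fen)

Yes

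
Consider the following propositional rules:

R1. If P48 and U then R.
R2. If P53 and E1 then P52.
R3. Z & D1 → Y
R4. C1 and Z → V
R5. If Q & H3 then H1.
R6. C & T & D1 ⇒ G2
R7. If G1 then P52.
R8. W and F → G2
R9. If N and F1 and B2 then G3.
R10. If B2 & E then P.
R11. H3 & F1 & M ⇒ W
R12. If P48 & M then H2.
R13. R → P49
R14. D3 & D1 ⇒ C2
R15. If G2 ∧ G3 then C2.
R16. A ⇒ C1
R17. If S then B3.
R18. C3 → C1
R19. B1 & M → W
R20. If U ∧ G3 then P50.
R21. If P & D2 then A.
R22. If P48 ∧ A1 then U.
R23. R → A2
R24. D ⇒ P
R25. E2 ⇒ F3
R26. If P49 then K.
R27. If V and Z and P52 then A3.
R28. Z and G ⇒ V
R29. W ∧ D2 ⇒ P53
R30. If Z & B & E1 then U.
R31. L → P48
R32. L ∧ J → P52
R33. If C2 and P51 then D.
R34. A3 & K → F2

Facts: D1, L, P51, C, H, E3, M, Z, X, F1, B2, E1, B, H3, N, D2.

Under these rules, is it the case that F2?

Forward chaining from the given facts derives: Y, G3, W, P53, U, P48, R, P52, H2, P49, P50, A2, K.
The only rule concluding F2 is R34, which needs A3; that is never established.

No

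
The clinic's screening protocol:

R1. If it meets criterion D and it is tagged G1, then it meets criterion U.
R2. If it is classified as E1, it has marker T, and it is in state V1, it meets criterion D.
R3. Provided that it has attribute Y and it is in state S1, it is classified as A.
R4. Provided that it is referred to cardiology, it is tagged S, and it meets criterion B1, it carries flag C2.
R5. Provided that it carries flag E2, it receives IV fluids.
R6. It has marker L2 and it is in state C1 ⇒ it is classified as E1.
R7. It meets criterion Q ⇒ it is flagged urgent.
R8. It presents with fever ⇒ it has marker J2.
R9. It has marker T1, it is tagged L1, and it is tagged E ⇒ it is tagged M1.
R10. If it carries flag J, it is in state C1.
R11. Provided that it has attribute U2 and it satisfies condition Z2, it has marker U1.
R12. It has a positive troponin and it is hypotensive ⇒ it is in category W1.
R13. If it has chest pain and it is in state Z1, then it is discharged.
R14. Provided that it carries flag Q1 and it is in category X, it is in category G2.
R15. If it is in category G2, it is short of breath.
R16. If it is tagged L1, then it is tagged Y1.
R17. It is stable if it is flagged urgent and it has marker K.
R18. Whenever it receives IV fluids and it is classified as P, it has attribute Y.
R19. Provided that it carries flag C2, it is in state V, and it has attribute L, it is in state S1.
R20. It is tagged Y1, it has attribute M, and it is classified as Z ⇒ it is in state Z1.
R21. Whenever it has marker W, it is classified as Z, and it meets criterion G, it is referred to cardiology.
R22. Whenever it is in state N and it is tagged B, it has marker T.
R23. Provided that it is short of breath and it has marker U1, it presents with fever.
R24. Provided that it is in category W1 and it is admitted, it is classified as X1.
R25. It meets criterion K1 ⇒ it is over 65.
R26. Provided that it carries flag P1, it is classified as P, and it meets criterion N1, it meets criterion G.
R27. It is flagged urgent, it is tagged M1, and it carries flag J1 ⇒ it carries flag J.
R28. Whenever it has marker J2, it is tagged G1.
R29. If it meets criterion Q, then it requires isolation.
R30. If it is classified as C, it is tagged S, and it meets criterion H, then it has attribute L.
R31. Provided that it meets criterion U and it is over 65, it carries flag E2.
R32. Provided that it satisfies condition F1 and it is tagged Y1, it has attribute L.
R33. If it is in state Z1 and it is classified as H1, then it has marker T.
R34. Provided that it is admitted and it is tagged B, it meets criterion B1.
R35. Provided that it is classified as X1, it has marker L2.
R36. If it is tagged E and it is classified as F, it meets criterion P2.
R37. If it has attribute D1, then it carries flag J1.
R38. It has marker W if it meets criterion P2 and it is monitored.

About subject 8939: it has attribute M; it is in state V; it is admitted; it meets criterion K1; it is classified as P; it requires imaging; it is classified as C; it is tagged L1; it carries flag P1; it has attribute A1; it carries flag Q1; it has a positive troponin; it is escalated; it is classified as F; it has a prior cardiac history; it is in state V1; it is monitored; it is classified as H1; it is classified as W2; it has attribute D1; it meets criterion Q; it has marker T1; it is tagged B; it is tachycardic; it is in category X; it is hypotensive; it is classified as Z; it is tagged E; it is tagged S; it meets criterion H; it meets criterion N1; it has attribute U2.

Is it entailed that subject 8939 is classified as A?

Forward chaining from the given facts derives: is flagged urgent, is tagged M1, is in category W1, is in category G2, is short of breath, is tagged Y1, is in state Z1, is classified as X1, is over 65, meets criterion G, requires isolation, has attribute L, has marker T, meets criterion B1, has marker L2, meets criterion P2, carries flag J1, has marker W, is referred to cardiology, carries flag J, carries flag C2, is in state C1, is in state S1, is classified as E1, meets criterion D.
The only rule concluding "it is classified as A" is R3, which needs "it has attribute Y"; that is never established.

No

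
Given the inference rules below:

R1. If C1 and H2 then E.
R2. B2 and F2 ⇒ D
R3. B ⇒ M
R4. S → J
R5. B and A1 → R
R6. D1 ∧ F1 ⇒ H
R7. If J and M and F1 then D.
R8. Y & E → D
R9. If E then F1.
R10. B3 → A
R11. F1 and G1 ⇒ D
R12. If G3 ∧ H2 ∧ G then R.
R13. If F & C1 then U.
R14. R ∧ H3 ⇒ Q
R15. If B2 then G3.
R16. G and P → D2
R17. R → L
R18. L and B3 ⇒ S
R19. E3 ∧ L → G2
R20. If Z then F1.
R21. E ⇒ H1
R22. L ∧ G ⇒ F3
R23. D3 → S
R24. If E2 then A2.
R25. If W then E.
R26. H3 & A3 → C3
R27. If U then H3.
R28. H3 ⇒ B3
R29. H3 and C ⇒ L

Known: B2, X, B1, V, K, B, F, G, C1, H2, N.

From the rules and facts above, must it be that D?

E  (by R1: C1, H2)
M  (by R3: B)
F1  (by R9: E)
U  (by R13: F, C1)
G3  (by R15: B2)
H3  (by R27: U)
B3  (by R28: H3)
R  (by R12: G3, H2, G)
L  (by R17: R)
S  (by R18: L, B3)
J  (by R4: S)
D  (by R7: J, M, F1)

Yes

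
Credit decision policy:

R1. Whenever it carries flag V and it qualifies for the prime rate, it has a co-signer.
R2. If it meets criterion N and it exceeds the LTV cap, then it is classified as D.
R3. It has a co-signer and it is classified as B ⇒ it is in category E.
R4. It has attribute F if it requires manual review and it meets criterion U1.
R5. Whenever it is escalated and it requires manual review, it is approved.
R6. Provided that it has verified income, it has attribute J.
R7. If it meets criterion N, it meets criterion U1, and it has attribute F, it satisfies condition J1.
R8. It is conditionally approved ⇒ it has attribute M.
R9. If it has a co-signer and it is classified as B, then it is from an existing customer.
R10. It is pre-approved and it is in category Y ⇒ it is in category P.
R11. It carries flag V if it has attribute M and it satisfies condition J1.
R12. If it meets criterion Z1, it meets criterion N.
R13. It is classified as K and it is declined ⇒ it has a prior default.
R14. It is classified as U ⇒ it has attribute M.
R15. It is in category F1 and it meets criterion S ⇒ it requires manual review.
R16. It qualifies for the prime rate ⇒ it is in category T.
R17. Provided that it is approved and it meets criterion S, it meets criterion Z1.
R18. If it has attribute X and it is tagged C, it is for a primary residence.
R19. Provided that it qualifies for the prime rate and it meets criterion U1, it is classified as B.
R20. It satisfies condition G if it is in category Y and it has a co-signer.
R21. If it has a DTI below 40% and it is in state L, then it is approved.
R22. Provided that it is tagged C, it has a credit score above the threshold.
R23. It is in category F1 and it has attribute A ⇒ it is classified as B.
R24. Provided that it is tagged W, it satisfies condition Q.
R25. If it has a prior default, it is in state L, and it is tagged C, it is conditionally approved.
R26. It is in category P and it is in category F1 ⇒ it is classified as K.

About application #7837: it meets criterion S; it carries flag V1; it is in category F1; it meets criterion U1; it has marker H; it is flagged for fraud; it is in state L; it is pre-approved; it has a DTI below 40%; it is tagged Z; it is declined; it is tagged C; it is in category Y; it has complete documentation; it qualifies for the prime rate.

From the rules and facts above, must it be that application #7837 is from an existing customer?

Yes

By R10 (it is pre-approved, it is in category Y): it is in category P.
By R15 (it is in category F1, it meets criterion S): it requires manual review.
By R19 (it qualifies for the prime rate, it meets criterion U1): it is classified as B.
By R21 (it has a DTI below 40%, it is in state L): it is approved.
By R26 (it is in category P, it is in category F1): it is classified as K.
By R4 (it requires manual review, it meets criterion U1): it has attribute F.
By R13 (it is classified as K, it is declined): it has a prior default.
By R17 (it is approved, it meets criterion S): it meets criterion Z1.
By R25 (it has a prior default, it is in state L, it is tagged C): it is conditionally approved.
By R8 (it is conditionally approved): it has attribute M.
By R12 (it meets criterion Z1): it meets criterion N.
By R7 (it meets criterion N, it meets criterion U1, it has attribute F): it satisfies condition J1.
By R11 (it has attribute M, it satisfies condition J1): it carries flag V.
By R1 (it carries flag V, it qualifies for the prime rate): it has a co-signer.
By R9 (it has a co-signer, it is classified as B): it is from an existing customer.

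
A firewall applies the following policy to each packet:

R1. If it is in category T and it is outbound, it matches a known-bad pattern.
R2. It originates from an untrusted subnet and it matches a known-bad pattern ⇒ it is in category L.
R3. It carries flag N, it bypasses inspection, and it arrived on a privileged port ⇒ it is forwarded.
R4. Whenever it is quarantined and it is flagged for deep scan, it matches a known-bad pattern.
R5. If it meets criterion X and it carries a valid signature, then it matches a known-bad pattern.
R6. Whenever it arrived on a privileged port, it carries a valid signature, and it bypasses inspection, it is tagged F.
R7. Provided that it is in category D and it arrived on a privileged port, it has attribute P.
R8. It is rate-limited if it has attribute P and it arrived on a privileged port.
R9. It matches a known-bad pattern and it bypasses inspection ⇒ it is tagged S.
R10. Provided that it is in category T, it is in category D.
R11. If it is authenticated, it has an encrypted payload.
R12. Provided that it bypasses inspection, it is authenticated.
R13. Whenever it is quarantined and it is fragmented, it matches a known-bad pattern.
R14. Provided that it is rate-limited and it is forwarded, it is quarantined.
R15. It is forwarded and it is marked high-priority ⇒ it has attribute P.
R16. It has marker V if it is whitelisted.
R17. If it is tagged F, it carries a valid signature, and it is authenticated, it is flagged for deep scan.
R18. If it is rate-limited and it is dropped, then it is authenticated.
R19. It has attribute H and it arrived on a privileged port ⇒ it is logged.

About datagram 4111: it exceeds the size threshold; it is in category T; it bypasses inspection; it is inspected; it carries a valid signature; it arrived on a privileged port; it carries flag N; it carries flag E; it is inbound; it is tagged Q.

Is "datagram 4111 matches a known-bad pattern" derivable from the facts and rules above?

By R3 (it carries flag N, it bypasses inspection, it arrived on a privileged port): it is forwarded.
By R6 (it arrived on a privileged port, it carries a valid signature, it bypasses inspection): it is tagged F.
By R10 (it is in category T): it is in category D.
By R12 (it bypasses inspection): it is authenticated.
By R17 (it is tagged F, it carries a valid signature, it is authenticated): it is flagged for deep scan.
By R7 (it is in category D, it arrived on a privileged port): it has attribute P.
By R8 (it has attribute P, it arrived on a privileged port): it is rate-limited.
By R14 (it is rate-limited, it is forwarded): it is quarantined.
By R4 (it is quarantined, it is flagged for deep scan): it matches a known-bad pattern.

Yes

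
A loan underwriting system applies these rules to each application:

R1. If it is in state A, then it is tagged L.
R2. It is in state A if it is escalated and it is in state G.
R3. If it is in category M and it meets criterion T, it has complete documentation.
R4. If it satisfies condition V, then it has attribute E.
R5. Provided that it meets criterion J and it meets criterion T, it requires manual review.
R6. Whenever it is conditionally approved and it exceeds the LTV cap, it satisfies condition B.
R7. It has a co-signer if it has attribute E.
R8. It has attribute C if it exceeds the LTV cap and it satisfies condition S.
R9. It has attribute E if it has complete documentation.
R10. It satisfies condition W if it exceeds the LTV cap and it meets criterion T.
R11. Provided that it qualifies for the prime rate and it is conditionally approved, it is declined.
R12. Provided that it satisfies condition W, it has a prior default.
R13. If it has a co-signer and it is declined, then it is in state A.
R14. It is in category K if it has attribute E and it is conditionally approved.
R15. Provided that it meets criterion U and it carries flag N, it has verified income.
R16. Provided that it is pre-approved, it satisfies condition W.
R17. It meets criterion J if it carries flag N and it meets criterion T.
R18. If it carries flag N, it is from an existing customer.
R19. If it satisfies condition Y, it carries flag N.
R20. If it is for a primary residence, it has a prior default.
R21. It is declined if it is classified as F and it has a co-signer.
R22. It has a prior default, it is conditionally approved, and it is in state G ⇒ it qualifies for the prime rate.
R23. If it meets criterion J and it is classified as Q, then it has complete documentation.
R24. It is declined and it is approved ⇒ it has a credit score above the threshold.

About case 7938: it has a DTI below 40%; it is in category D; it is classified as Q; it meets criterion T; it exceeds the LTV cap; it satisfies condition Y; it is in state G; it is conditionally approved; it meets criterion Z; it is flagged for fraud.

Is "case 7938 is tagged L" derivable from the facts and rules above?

By R10 (it exceeds the LTV cap, it meets criterion T): it satisfies condition W.
By R12 (it satisfies condition W): it has a prior default.
By R19 (it satisfies condition Y): it carries flag N.
By R22 (it has a prior default, it is conditionally approved, it is in state G): it qualifies for the prime rate.
By R11 (it qualifies for the prime rate, it is conditionally approved): it is declined.
By R17 (it carries flag N, it meets criterion T): it meets criterion J.
By R23 (it meets criterion J, it is classified as Q): it has complete documentation.
By R9 (it has complete documentation): it has attribute E.
By R7 (it has attribute E): it has a co-signer.
By R13 (it has a co-signer, it is declined): it is in state A.
By R1 (it is in state A): it is tagged L.

Yes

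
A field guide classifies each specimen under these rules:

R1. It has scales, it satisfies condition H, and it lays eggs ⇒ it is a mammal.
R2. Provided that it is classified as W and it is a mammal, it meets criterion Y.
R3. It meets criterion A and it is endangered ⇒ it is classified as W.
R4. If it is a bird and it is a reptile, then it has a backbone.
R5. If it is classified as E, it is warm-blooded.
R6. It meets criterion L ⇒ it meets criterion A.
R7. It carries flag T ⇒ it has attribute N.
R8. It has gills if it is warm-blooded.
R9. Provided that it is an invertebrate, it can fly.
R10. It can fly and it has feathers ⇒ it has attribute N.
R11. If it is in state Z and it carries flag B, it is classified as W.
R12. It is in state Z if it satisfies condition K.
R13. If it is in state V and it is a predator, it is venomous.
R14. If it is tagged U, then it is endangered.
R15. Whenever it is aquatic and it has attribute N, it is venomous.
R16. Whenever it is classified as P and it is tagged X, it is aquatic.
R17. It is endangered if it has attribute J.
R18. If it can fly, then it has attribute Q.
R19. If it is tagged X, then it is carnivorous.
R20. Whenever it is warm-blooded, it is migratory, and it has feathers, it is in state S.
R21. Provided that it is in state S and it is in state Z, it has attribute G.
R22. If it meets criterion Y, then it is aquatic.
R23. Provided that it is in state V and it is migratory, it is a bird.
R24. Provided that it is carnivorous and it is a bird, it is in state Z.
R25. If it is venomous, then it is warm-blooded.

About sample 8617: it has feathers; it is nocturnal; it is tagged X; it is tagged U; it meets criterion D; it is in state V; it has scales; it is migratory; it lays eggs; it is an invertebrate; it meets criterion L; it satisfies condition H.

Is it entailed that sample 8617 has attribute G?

By R1 (it has scales, it satisfies condition H, it lays eggs): it is a mammal.
By R6 (it meets criterion L): it meets criterion A.
By R9 (it is an invertebrate): it can fly.
By R10 (it can fly, it has feathers): it has attribute N.
By R14 (it is tagged U): it is endangered.
By R19 (it is tagged X): it is carnivorous.
By R23 (it is in state V, it is migratory): it is a bird.
By R24 (it is carnivorous, it is a bird): it is in state Z.
By R3 (it meets criterion A, it is endangered): it is classified as W.
By R2 (it is classified as W, it is a mammal): it meets criterion Y.
By R22 (it meets criterion Y): it is aquatic.
By R15 (it is aquatic, it has attribute N): it is venomous.
By R25 (it is venomous): it is warm-blooded.
By R20 (it is warm-blooded, it is migratory, it has feathers): it is in state S.
By R21 (it is in state S, it is in state Z): it has attribute G.

Yes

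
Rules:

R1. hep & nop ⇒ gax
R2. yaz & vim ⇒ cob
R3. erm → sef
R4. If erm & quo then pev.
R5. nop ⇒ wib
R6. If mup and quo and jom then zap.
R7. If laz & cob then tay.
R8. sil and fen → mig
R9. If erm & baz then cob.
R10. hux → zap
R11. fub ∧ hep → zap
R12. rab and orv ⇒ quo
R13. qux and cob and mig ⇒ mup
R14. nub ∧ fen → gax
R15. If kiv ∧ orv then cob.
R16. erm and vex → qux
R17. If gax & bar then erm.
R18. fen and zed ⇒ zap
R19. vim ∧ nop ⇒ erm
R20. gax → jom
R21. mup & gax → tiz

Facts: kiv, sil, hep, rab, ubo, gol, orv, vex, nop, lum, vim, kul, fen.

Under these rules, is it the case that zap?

Yes

gax  (by R1: hep, nop)
mig  (by R8: sil, fen)
quo  (by R12: rab, orv)
cob  (by R15: kiv, orv)
erm  (by R19: vim, nop)
jom  (by R20: gax)
qux  (by R16: erm, vex)
mup  (by R13: qux, cob, mig)
zap  (by R6: mup, quo, jom)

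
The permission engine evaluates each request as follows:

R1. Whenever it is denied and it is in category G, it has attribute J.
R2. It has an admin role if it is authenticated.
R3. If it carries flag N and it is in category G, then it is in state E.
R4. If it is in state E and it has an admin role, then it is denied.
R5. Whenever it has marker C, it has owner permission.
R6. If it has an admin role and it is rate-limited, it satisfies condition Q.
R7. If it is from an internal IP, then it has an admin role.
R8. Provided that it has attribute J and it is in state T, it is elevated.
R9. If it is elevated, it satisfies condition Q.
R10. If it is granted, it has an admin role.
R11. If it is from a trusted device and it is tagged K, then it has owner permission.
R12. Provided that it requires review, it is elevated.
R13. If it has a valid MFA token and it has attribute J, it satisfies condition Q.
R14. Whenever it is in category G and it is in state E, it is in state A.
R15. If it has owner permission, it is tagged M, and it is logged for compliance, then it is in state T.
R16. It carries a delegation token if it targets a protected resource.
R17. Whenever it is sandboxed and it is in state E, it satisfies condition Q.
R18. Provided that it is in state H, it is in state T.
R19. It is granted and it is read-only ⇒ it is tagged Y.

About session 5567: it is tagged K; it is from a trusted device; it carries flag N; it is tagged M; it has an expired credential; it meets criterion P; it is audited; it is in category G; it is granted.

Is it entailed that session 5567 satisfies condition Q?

No

Forward chaining from the given facts derives: is in state E, has an admin role, has owner permission, is in state A, is denied, has attribute J.
Rules concluding "it satisfies condition Q": R6 needs "it is rate-limited"; R9 needs "it is elevated"; R13 needs "it has a valid MFA token"; R17 needs "it is sandboxed" — none of these are established.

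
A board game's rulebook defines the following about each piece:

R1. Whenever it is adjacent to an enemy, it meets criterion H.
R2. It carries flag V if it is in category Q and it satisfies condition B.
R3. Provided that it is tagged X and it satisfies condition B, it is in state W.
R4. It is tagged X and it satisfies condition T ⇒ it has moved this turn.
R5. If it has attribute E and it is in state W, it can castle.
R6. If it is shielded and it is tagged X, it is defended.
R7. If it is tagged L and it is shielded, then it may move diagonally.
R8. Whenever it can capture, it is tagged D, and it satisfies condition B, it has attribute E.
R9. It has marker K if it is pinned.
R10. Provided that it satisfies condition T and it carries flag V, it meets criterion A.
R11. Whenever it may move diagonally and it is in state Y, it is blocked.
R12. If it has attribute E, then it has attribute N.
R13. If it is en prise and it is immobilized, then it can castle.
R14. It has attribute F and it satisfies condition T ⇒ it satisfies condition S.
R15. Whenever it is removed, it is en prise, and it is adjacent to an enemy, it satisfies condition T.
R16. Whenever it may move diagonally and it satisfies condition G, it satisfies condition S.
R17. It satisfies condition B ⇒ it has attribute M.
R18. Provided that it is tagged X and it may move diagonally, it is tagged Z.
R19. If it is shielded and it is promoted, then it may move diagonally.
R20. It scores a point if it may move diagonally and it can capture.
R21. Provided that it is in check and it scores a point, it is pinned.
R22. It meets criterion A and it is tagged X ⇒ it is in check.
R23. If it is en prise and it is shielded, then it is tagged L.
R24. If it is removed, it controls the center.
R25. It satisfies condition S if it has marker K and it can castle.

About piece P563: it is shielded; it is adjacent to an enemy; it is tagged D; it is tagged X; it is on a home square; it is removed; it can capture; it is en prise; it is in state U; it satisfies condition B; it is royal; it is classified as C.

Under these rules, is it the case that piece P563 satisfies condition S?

No

Forward chaining from the given facts derives: meets criterion H, is in state W, is defended, has attribute E, has attribute N, satisfies condition T, has attribute M, is tagged L, controls the center, has moved this turn, can castle, may move diagonally, is tagged Z, scores a point.
Rules concluding "it satisfies condition S": R14 needs "it has attribute F"; R16 needs "it satisfies condition G"; R25 needs "it has marker K" — none of these are established.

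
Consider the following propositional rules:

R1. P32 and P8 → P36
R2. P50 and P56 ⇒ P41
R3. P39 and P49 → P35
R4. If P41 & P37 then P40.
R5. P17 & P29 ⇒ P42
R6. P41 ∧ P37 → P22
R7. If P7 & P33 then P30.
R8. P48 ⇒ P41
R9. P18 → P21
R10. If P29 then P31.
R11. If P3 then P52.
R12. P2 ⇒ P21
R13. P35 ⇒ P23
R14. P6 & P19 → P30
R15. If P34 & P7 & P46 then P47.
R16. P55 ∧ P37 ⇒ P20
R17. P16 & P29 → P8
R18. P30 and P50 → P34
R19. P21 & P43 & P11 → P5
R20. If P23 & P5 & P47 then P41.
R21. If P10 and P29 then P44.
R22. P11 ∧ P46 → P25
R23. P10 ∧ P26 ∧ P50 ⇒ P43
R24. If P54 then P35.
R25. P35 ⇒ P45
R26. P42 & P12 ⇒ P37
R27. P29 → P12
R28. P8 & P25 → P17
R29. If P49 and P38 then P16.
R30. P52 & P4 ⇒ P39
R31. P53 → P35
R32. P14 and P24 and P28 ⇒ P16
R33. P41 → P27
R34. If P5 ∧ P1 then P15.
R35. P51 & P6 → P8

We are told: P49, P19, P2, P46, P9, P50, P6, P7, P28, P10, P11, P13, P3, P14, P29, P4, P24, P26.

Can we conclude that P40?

P52  (by R11: P3)
P21  (by R12: P2)
P30  (by R14: P6, P19)
P34  (by R18: P30, P50)
P25  (by R22: P11, P46)
P43  (by R23: P10, P26, P50)
P12  (by R27: P29)
P39  (by R30: P52, P4)
P16  (by R32: P14, P24, P28)
P35  (by R3: P39, P49)
P23  (by R13: P35)
P47  (by R15: P34, P7, P46)
P8  (by R17: P16, P29)
P5  (by R19: P21, P43, P11)
P41  (by R20: P23, P5, P47)
P17  (by R28: P8, P25)
P42  (by R5: P17, P29)
P37  (by R26: P42, P12)
P40  (by R4: P41, P37)

Yes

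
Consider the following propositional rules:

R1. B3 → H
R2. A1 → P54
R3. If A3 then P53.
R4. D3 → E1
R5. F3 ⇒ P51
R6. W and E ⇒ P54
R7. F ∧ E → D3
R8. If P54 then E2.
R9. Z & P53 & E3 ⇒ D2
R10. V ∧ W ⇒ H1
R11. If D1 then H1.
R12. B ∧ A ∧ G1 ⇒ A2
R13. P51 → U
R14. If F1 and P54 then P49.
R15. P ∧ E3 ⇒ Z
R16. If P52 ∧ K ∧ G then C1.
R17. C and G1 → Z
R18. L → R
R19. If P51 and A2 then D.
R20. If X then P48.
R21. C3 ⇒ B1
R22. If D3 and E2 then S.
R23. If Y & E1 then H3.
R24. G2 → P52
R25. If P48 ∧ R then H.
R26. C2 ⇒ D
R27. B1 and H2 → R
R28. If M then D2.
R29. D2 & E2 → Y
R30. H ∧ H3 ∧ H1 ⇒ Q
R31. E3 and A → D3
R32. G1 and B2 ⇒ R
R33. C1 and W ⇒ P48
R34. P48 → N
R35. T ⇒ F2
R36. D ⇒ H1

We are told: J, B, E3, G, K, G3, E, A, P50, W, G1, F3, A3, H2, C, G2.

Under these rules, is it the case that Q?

Forward chaining from the given facts derives: P53, P51, P54, E2, A2, U, Z, D, P52, D3, H1, E1, D2, C1, S, Y, P48, N, H3.
The only rule concluding Q is R30, which needs H; that is never established.

No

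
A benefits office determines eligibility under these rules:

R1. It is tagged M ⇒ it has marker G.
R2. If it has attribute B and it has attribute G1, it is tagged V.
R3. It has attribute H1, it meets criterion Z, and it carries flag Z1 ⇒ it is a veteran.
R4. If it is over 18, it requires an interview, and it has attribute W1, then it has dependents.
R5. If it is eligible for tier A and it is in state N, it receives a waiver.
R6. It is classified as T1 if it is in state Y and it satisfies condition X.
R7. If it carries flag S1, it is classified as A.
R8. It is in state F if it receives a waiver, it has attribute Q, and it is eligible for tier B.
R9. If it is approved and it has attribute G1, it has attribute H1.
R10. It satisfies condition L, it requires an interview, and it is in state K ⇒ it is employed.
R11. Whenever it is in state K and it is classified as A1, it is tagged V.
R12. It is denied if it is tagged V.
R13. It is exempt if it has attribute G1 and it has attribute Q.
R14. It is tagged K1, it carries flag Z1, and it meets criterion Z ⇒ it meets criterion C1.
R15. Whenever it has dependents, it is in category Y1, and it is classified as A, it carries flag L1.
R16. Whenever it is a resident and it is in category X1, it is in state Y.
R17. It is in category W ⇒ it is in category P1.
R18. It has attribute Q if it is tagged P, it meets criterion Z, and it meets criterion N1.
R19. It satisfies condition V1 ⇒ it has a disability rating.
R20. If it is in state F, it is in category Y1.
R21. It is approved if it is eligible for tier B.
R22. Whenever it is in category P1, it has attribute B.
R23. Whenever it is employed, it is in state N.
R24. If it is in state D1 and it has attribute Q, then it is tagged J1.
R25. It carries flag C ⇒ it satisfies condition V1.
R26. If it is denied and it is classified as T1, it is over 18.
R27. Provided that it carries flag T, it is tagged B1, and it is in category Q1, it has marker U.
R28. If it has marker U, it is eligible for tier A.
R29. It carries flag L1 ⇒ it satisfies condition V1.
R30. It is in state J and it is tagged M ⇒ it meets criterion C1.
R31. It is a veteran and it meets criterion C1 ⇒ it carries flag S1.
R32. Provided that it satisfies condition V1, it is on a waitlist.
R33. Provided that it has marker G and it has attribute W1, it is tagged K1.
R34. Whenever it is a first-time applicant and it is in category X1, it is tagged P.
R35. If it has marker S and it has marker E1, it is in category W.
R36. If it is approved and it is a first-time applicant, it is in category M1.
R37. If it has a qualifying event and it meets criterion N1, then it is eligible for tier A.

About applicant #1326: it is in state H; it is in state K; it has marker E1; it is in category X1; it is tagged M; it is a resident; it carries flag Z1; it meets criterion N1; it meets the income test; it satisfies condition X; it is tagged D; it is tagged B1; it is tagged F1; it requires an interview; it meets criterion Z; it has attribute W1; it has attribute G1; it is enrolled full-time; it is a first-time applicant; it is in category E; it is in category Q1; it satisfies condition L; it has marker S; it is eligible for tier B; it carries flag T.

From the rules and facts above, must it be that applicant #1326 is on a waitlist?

Yes

By R1 (it is tagged M): it has marker G.
By R10 (it satisfies condition L, it requires an interview, it is in state K): it is employed.
By R16 (it is a resident, it is in category X1): it is in state Y.
By R21 (it is eligible for tier B): it is approved.
By R23 (it is employed): it is in state N.
By R27 (it carries flag T, it is tagged B1, it is in category Q1): it has marker U.
By R28 (it has marker U): it is eligible for tier A.
By R33 (it has marker G, it has attribute W1): it is tagged K1.
By R34 (it is a first-time applicant, it is in category X1): it is tagged P.
By R35 (it has marker S, it has marker E1): it is in category W.
By R5 (it is eligible for tier A, it is in state N): it receives a waiver.
By R6 (it is in state Y, it satisfies condition X): it is classified as T1.
By R9 (it is approved, it has attribute G1): it has attribute H1.
By R14 (it is tagged K1, it carries flag Z1, it meets criterion Z): it meets criterion C1.
By R17 (it is in category W): it is in category P1.
By R18 (it is tagged P, it meets criterion Z, it meets criterion N1): it has attribute Q.
By R22 (it is in category P1): it has attribute B.
By R2 (it has attribute B, it has attribute G1): it is tagged V.
By R3 (it has attribute H1, it meets criterion Z, it carries flag Z1): it is a veteran.
By R8 (it receives a waiver, it has attribute Q, it is eligible for tier B): it is in state F.
By R12 (it is tagged V): it is denied.
By R20 (it is in state F): it is in category Y1.
By R26 (it is denied, it is classified as T1): it is over 18.
By R31 (it is a veteran, it meets criterion C1): it carries flag S1.
By R4 (it is over 18, it requires an interview, it has attribute W1): it has dependents.
By R7 (it carries flag S1): it is classified as A.
By R15 (it has dependents, it is in category Y1, it is classified as A): it carries flag L1.
By R29 (it carries flag L1): it satisfies condition V1.
By R32 (it satisfies condition V1): it is on a waitlist.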